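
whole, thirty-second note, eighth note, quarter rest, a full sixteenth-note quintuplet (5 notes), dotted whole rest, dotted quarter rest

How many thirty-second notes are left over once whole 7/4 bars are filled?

1

One bar of 7/4 = 56 thirty-second notes.
Convert each value to thirty-second notes: whole = 32; thirty-second note = 1; eighth note = 4; quarter rest = 8; a full sixteenth-note quintuplet (5 notes) (five quintuplet sixteenths span one quarter) = 8; dotted whole rest = 48; dotted quarter rest = 12.
Altogether 32 + 1 + 4 + 8 + 8 + 48 + 12 = 113.
113 ÷ 56 = 2 complete bars with 1 thirty-second note remaining.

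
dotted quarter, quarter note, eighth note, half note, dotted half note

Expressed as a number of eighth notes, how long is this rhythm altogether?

Each duration in eighth notes: dotted quarter = 3; quarter note = 2; eighth note = 1; half note = 4; dotted half note = 6.
Adding: 3 + 2 + 1 + 4 + 6 = 16 eighth notes.

16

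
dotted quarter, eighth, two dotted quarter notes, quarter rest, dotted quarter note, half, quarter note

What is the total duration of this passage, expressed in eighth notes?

In eighth notes: dotted quarter = 3; eighth = 1; dotted quarter note = 3; dotted quarter note = 3; quarter rest = 2; dotted quarter note = 3; half = 4; quarter note = 2.
Total: 3 + 1 + 3 + 3 + 2 + 3 + 4 + 2 = 21 eighth notes.

21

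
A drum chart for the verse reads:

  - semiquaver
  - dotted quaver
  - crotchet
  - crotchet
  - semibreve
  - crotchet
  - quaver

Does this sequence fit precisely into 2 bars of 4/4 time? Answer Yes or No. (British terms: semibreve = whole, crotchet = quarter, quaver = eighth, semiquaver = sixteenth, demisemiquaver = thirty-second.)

One bar of 4/4 = 16 sixteenth notes, so 2 bars = 32.
In sixteenth notes: semiquaver = 1; dotted quaver = 3; crotchet = 4; crotchet = 4; semibreve = 16; crotchet = 4; quaver = 2.
Sum: 1 + 3 + 4 + 4 + 16 + 4 + 2 = 34.
34 exceeds 32, so the answer is No.

No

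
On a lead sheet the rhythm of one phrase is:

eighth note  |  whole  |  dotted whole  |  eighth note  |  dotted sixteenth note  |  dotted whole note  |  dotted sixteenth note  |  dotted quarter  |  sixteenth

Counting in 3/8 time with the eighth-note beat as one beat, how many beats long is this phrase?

One eighth-note beat = 4 thirty-second notes.
Express everything in thirty-second notes: eighth note = 4; whole = 32; dotted whole = 48; eighth note = 4; dotted sixteenth note = 3; dotted whole note = 48; dotted sixteenth note = 3; dotted quarter = 12; sixteenth = 2.
Total: 4 + 32 + 48 + 4 + 3 + 48 + 3 + 12 + 2 = 156.
156 ÷ 4 = 39 beats.

39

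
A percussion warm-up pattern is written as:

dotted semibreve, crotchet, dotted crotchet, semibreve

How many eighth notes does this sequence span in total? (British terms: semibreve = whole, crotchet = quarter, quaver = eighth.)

Each duration in eighth notes: dotted semibreve = 12; crotchet = 2; dotted crotchet = 3; semibreve = 8.
Total: 12 + 2 + 3 + 8 = 25 eighth notes.

25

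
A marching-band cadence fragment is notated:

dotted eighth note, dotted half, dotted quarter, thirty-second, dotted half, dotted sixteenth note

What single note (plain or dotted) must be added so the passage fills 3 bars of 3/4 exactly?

sixteenth note

3 bars of 3/4 = 72 thirty-second notes.
In thirty-second notes: dotted eighth note = 6; dotted half = 24; dotted quarter = 12; thirty-second = 1; dotted half = 24; dotted sixteenth note = 3.
Adding: 6 + 24 + 12 + 1 + 24 + 3 = 70.
Remaining: 72 − 70 = 2 thirty-second notes, which is a sixteenth note.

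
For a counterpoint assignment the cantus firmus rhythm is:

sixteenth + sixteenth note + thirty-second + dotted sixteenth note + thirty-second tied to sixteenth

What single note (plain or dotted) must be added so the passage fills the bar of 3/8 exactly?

The bar of 3/8 = 12 thirty-second notes.
Each duration in thirty-second notes: sixteenth = 2; sixteenth note = 2; thirty-second = 1; dotted sixteenth note = 3; thirty-second tied to sixteenth (thirty-second + sixteenth) = 3.
Sum: 2 + 2 + 1 + 3 + 3 = 11.
Remaining: 12 − 11 = 1 thirty-second note, which is a thirty-second note.

thirty-second note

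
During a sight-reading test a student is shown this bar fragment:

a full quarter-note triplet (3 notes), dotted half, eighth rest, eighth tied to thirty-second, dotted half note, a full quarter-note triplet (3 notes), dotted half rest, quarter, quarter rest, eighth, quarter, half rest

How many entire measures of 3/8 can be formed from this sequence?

One bar of 3/8 = 12 thirty-second notes.
In thirty-second notes: a full quarter-note triplet (3 notes) (three triplet quarters span one half) = 16; dotted half = 24; eighth rest = 4; eighth tied to thirty-second (eighth + thirty-second) = 5; dotted half note = 24; a full quarter-note triplet (3 notes) (three triplet quarters span one half) = 16; dotted half rest = 24; quarter = 8; quarter rest = 8; eighth = 4; quarter = 8; half rest = 16.
Altogether 16 + 24 + 4 + 5 + 24 + 16 + 24 + 8 + 8 + 4 + 8 + 16 = 157.
157 ÷ 12 = 13 complete bars with 1 left over.

13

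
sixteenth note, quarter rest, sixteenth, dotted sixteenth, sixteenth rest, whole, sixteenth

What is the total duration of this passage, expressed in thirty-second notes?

51

Each duration in thirty-second notes: sixteenth note = 2; quarter rest = 8; sixteenth = 2; dotted sixteenth = 3; sixteenth rest = 2; whole = 32; sixteenth = 2.
Adding: 2 + 8 + 2 + 3 + 2 + 32 + 2 = 51 thirty-second notes.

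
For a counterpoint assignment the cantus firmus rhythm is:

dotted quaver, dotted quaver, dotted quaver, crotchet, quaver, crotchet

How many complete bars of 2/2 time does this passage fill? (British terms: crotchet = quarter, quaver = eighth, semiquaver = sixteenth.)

1

One bar of 2/2 = 16 sixteenth notes.
Each duration in sixteenth notes: dotted quaver = 3; dotted quaver = 3; dotted quaver = 3; crotchet = 4; quaver = 2; crotchet = 4.
Total: 3 + 3 + 3 + 4 + 2 + 4 = 19.
19 ÷ 16 = 1 complete bar with 3 left over.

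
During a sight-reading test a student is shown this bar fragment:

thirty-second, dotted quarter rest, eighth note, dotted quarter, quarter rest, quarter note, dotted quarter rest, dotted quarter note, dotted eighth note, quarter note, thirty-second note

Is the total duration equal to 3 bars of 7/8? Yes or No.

Yes

One bar of 7/8 = 28 thirty-second notes, so 3 bars = 84.
Each duration in thirty-second notes: thirty-second = 1; dotted quarter rest = 12; eighth note = 4; dotted quarter = 12; quarter rest = 8; quarter note = 8; dotted quarter rest = 12; dotted quarter note = 12; dotted eighth note = 6; quarter note = 8; thirty-second note = 1.
Adding: 1 + 12 + 4 + 12 + 8 + 8 + 12 + 12 + 6 + 8 + 1 = 84.
84 equals 84, so the answer is Yes.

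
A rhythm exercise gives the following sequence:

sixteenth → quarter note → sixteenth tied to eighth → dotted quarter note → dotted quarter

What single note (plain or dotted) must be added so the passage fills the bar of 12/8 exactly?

The bar of 12/8 = 24 sixteenth notes.
Working in sixteenth notes: sixteenth = 1; quarter note = 4; sixteenth tied to eighth (sixteenth + eighth) = 3; dotted quarter note = 6; dotted quarter = 6.
Altogether 1 + 4 + 3 + 6 + 6 = 20.
Remaining: 24 − 20 = 4 sixteenth notes, which is a quarter note.

quarter note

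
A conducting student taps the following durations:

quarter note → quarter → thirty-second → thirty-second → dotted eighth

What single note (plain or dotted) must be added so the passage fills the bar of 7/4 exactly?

The bar of 7/4 = 56 thirty-second notes.
In thirty-second notes: quarter note = 8; quarter = 8; thirty-second = 1; thirty-second = 1; dotted eighth = 6.
Sum: 8 + 8 + 1 + 1 + 6 = 24.
Remaining: 56 − 24 = 32 thirty-second notes, which is a whole note.

whole note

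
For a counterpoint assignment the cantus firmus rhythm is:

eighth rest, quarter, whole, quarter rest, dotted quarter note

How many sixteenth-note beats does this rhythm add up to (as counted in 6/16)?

32

One sixteenth-note beat = 2 thirty-second notes.
In thirty-second notes: eighth rest = 4; quarter = 8; whole = 32; quarter rest = 8; dotted quarter note = 12.
Total: 4 + 8 + 32 + 8 + 12 = 64.
64 ÷ 2 = 32 beats.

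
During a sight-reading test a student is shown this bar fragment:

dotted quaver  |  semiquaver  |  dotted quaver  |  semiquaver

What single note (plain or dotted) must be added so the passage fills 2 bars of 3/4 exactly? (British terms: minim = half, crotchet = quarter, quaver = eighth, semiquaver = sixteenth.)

whole note

2 bars of 3/4 = 24 sixteenth notes.
Express everything in sixteenth notes: dotted quaver = 3; semiquaver = 1; dotted quaver = 3; semiquaver = 1.
Sum: 3 + 1 + 3 + 1 = 8.
Remaining: 24 − 8 = 16 sixteenth notes, which is a whole note.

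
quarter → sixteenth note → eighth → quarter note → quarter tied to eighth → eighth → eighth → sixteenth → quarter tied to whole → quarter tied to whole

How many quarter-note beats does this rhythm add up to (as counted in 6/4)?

15.5

One quarter-note beat = 4 sixteenth notes.
Convert each value to sixteenth notes: quarter = 4; sixteenth note = 1; eighth = 2; quarter note = 4; quarter tied to eighth (quarter + eighth) = 6; eighth = 2; eighth = 2; sixteenth = 1; quarter tied to whole (quarter + whole) = 20; quarter tied to whole (quarter + whole) = 20.
Adding: 4 + 1 + 2 + 4 + 6 + 2 + 2 + 1 + 20 + 20 = 62.
62 ÷ 4 = 15.5 beats.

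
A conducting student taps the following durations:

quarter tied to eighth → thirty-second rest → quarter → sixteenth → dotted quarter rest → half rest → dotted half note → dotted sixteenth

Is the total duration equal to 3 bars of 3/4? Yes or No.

One bar of 3/4 = 24 thirty-second notes, so 3 bars = 72.
Express everything in thirty-second notes: quarter tied to eighth (quarter + eighth) = 12; thirty-second rest = 1; quarter = 8; sixteenth = 2; dotted quarter rest = 12; half rest = 16; dotted half note = 24; dotted sixteenth = 3.
Total: 12 + 1 + 8 + 2 + 12 + 16 + 24 + 3 = 78.
78 exceeds 72, so the answer is No.

No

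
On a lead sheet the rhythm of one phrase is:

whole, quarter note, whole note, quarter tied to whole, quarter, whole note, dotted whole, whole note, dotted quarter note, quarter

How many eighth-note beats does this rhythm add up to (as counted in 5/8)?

63

One eighth-note beat = 2 sixteenth notes.
In sixteenth notes: whole = 16; quarter note = 4; whole note = 16; quarter tied to whole (quarter + whole) = 20; quarter = 4; whole note = 16; dotted whole = 24; whole note = 16; dotted quarter note = 6; quarter = 4.
Altogether 16 + 4 + 16 + 20 + 4 + 16 + 24 + 16 + 6 + 4 = 126.
126 ÷ 2 = 63 beats.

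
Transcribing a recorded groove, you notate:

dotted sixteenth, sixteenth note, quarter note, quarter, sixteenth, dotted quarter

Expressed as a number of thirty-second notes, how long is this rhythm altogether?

35

Convert each value to thirty-second notes: dotted sixteenth = 3; sixteenth note = 2; quarter note = 8; quarter = 8; sixteenth = 2; dotted quarter = 12.
Adding: 3 + 2 + 8 + 8 + 2 + 12 = 35 thirty-second notes.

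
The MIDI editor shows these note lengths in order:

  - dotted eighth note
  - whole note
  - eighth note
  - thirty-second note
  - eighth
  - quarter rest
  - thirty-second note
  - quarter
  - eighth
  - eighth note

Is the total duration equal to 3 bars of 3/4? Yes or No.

One bar of 3/4 = 24 thirty-second notes, so 3 bars = 72.
Each duration in thirty-second notes: dotted eighth note = 6; whole note = 32; eighth note = 4; thirty-second note = 1; eighth = 4; quarter rest = 8; thirty-second note = 1; quarter = 8; eighth = 4; eighth note = 4.
Total: 6 + 32 + 4 + 1 + 4 + 8 + 1 + 8 + 4 + 4 = 72.
72 equals 72, so the answer is Yes.

Yes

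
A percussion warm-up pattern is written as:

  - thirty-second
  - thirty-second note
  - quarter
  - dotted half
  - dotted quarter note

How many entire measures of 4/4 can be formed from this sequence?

One bar of 4/4 = 32 thirty-second notes.
In thirty-second notes: thirty-second = 1; thirty-second note = 1; quarter = 8; dotted half = 24; dotted quarter note = 12.
Adding: 1 + 1 + 8 + 24 + 12 = 46.
46 ÷ 32 = 1 complete bar with 14 left over.

1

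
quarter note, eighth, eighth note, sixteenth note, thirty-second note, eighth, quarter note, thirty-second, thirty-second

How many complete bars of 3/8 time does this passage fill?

One bar of 3/8 = 12 thirty-second notes.
Convert each value to thirty-second notes: quarter note = 8; eighth = 4; eighth note = 4; sixteenth note = 2; thirty-second note = 1; eighth = 4; quarter note = 8; thirty-second = 1; thirty-second = 1.
Sum: 8 + 4 + 4 + 2 + 1 + 4 + 8 + 1 + 1 = 33.
33 ÷ 12 = 2 complete bars with 9 left over.

2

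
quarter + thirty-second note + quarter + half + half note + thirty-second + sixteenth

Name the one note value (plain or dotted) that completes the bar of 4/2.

The bar of 4/2 = 64 thirty-second notes.
Express everything in thirty-second notes: quarter = 8; thirty-second note = 1; quarter = 8; half = 16; half note = 16; thirty-second = 1; sixteenth = 2.
Altogether 8 + 1 + 8 + 16 + 16 + 1 + 2 = 52.
Remaining: 64 − 52 = 12 thirty-second notes, which is a dotted quarter note.

dotted quarter note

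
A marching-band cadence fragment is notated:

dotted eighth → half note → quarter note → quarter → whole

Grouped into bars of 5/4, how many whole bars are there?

One bar of 5/4 = 20 sixteenth notes.
Express everything in sixteenth notes: dotted eighth = 3; half note = 8; quarter note = 4; quarter = 4; whole = 16.
Total: 3 + 8 + 4 + 4 + 16 = 35.
35 ÷ 20 = 1 complete bar with 15 left over.

1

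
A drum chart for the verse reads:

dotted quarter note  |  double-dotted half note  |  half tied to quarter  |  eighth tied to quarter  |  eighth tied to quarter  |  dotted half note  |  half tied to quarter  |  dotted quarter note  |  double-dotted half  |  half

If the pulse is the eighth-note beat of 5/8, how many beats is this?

48

One eighth-note beat = 2 sixteenth notes.
Each duration in sixteenth notes: dotted quarter note = 6; double-dotted half note = 14; half tied to quarter (half + quarter) = 12; eighth tied to quarter (eighth + quarter) = 6; eighth tied to quarter (eighth + quarter) = 6; dotted half note = 12; half tied to quarter (half + quarter) = 12; dotted quarter note = 6; double-dotted half = 14; half = 8.
Sum: 6 + 14 + 12 + 6 + 6 + 12 + 12 + 6 + 14 + 8 = 96.
96 ÷ 2 = 48 beats.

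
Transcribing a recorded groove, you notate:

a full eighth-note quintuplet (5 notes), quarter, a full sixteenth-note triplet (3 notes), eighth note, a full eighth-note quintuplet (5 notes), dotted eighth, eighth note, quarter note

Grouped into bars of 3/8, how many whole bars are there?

One bar of 3/8 = 6 sixteenth notes.
Express everything in sixteenth notes: a full eighth-note quintuplet (5 notes) (five quintuplet eighths span one half) = 8; quarter = 4; a full sixteenth-note triplet (3 notes) (three triplet sixteenths span one eighth) = 2; eighth note = 2; a full eighth-note quintuplet (5 notes) (five quintuplet eighths span one half) = 8; dotted eighth = 3; eighth note = 2; quarter note = 4.
Sum: 8 + 4 + 2 + 2 + 8 + 3 + 2 + 4 = 33.
33 ÷ 6 = 5 complete bars with 3 left over.

5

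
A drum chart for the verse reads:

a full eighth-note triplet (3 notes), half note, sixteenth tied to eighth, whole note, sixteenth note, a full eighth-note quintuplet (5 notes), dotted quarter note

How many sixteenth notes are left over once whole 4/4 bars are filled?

One bar of 4/4 = 16 sixteenth notes.
Working in sixteenth notes: a full eighth-note triplet (3 notes) (three triplet eighths span one quarter) = 4; half note = 8; sixteenth tied to eighth (sixteenth + eighth) = 3; whole note = 16; sixteenth note = 1; a full eighth-note quintuplet (5 notes) (five quintuplet eighths span one half) = 8; dotted quarter note = 6.
Sum: 4 + 8 + 3 + 16 + 1 + 8 + 6 = 46.
46 ÷ 16 = 2 complete bars with 14 sixteenth notes remaining.

14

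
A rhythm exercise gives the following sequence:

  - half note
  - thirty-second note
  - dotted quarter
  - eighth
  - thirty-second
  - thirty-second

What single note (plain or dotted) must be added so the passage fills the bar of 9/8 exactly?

thirty-second note

The bar of 9/8 = 36 thirty-second notes.
Convert each value to thirty-second notes: half note = 16; thirty-second note = 1; dotted quarter = 12; eighth = 4; thirty-second = 1; thirty-second = 1.
Adding: 16 + 1 + 12 + 4 + 1 + 1 = 35.
Remaining: 36 − 35 = 1 thirty-second note, which is a thirty-second note.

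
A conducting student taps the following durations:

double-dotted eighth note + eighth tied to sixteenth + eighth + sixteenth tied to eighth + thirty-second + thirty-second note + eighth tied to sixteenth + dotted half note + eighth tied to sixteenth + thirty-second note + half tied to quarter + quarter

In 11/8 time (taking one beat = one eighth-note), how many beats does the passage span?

One eighth-note beat = 4 thirty-second notes.
Working in thirty-second notes: double-dotted eighth note = 7; eighth tied to sixteenth (eighth + sixteenth) = 6; eighth = 4; sixteenth tied to eighth (sixteenth + eighth) = 6; thirty-second = 1; thirty-second note = 1; eighth tied to sixteenth (eighth + sixteenth) = 6; dotted half note = 24; eighth tied to sixteenth (eighth + sixteenth) = 6; thirty-second note = 1; half tied to quarter (half + quarter) = 24; quarter = 8.
Adding: 7 + 6 + 4 + 6 + 1 + 1 + 6 + 24 + 6 + 1 + 24 + 8 = 94.
94 ÷ 4 = 23.5 beats.

23.5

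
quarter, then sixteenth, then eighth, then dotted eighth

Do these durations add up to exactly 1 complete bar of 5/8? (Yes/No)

Yes

One bar of 5/8 = 10 sixteenth notes.
Working in sixteenth notes: quarter = 4; sixteenth = 1; eighth = 2; dotted eighth = 3.
Total: 4 + 1 + 2 + 3 = 10.
10 equals 10, so the answer is Yes.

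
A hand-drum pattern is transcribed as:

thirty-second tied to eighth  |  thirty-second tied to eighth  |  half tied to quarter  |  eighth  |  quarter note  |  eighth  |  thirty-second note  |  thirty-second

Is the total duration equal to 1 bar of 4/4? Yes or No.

One bar of 4/4 = 32 thirty-second notes.
Each duration in thirty-second notes: thirty-second tied to eighth (thirty-second + eighth) = 5; thirty-second tied to eighth (thirty-second + eighth) = 5; half tied to quarter (half + quarter) = 24; eighth = 4; quarter note = 8; eighth = 4; thirty-second note = 1; thirty-second = 1.
Altogether 5 + 5 + 24 + 4 + 8 + 4 + 1 + 1 = 52.
52 exceeds 32, so the answer is No.

No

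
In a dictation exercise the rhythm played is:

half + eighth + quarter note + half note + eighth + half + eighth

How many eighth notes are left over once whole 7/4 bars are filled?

One bar of 7/4 = 14 eighth notes.
Express everything in eighth notes: half = 4; eighth = 1; quarter note = 2; half note = 4; eighth = 1; half = 4; eighth = 1.
Total: 4 + 1 + 2 + 4 + 1 + 4 + 1 = 17.
17 ÷ 14 = 1 complete bar with 3 eighth notes remaining.

3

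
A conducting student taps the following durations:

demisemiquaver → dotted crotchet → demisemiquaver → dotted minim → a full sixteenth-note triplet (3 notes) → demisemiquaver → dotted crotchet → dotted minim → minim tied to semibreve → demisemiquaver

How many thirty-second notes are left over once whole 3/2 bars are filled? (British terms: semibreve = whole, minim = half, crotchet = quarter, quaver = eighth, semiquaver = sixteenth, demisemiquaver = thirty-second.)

32

One bar of 3/2 = 48 thirty-second notes.
In thirty-second notes: demisemiquaver = 1; dotted crotchet = 12; demisemiquaver = 1; dotted minim = 24; a full sixteenth-note triplet (3 notes) (three triplet sixteenths span one eighth) = 4; demisemiquaver = 1; dotted crotchet = 12; dotted minim = 24; minim tied to semibreve (minim + semibreve) = 48; demisemiquaver = 1.
Sum: 1 + 12 + 1 + 24 + 4 + 1 + 12 + 24 + 48 + 1 = 128.
128 ÷ 48 = 2 complete bars with 32 thirty-second notes remaining.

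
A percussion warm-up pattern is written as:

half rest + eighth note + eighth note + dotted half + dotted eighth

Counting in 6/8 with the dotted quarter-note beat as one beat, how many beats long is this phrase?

4.5

One dotted quarter-note beat = 6 sixteenth notes.
In sixteenth notes: half rest = 8; eighth note = 2; eighth note = 2; dotted half = 12; dotted eighth = 3.
Altogether 8 + 2 + 2 + 12 + 3 = 27.
27 ÷ 6 = 4.5 beats.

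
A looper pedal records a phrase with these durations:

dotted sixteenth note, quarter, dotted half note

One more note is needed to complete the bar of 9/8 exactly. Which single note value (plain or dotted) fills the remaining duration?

thirty-second note

The bar of 9/8 = 36 thirty-second notes.
Express everything in thirty-second notes: dotted sixteenth note = 3; quarter = 8; dotted half note = 24.
Adding: 3 + 8 + 24 = 35.
Remaining: 36 − 35 = 1 thirty-second note, which is a thirty-second note.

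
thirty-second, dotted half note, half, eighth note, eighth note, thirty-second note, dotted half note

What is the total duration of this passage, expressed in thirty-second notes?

Each duration in thirty-second notes: thirty-second = 1; dotted half note = 24; half = 16; eighth note = 4; eighth note = 4; thirty-second note = 1; dotted half note = 24.
Sum: 1 + 24 + 16 + 4 + 4 + 1 + 24 = 74 thirty-second notes.

74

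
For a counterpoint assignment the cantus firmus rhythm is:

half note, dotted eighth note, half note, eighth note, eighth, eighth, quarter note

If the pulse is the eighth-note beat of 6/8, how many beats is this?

14.5

One eighth-note beat = 2 sixteenth notes.
Express everything in sixteenth notes: half note = 8; dotted eighth note = 3; half note = 8; eighth note = 2; eighth = 2; eighth = 2; quarter note = 4.
Altogether 8 + 3 + 8 + 2 + 2 + 2 + 4 = 29.
29 ÷ 2 = 14.5 beats.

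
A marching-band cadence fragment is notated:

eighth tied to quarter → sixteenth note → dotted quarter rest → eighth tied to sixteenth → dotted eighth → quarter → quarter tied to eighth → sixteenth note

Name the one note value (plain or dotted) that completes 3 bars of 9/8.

3 bars of 9/8 = 54 sixteenth notes.
In sixteenth notes: eighth tied to quarter (eighth + quarter) = 6; sixteenth note = 1; dotted quarter rest = 6; eighth tied to sixteenth (eighth + sixteenth) = 3; dotted eighth = 3; quarter = 4; quarter tied to eighth (quarter + eighth) = 6; sixteenth note = 1.
Altogether 6 + 1 + 6 + 3 + 3 + 4 + 6 + 1 = 30.
Remaining: 54 − 30 = 24 sixteenth notes, which is a dotted whole note.

dotted whole note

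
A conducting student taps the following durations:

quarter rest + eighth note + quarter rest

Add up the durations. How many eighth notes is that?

5

Working in eighth notes: quarter rest = 2; eighth note = 1; quarter rest = 2.
Altogether 2 + 1 + 2 = 5 eighth notes.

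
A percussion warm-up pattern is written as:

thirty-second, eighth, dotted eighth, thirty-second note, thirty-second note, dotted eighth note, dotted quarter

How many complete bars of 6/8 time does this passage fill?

1

One bar of 6/8 = 24 thirty-second notes.
Express everything in thirty-second notes: thirty-second = 1; eighth = 4; dotted eighth = 6; thirty-second note = 1; thirty-second note = 1; dotted eighth note = 6; dotted quarter = 12.
Adding: 1 + 4 + 6 + 1 + 1 + 6 + 12 = 31.
31 ÷ 24 = 1 complete bar with 7 left over.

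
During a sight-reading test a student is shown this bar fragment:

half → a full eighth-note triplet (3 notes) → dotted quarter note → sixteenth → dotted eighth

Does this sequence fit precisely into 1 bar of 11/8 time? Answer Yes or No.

Yes

One bar of 11/8 = 22 sixteenth notes.
In sixteenth notes: half = 8; a full eighth-note triplet (3 notes) (three triplet eighths span one quarter) = 4; dotted quarter note = 6; sixteenth = 1; dotted eighth = 3.
Sum: 8 + 4 + 6 + 1 + 3 = 22.
22 equals 22, so the answer is Yes.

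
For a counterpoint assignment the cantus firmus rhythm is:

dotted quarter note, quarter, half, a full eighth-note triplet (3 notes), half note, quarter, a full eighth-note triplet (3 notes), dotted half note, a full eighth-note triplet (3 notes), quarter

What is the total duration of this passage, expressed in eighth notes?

Working in eighth notes: dotted quarter note = 3; quarter = 2; half = 4; a full eighth-note triplet (3 notes) (three triplet eighths span one quarter) = 2; half note = 4; quarter = 2; a full eighth-note triplet (3 notes) (three triplet eighths span one quarter) = 2; dotted half note = 6; a full eighth-note triplet (3 notes) (three triplet eighths span one quarter) = 2; quarter = 2.
Altogether 3 + 2 + 4 + 2 + 4 + 2 + 2 + 6 + 2 + 2 = 29 eighth notes.

29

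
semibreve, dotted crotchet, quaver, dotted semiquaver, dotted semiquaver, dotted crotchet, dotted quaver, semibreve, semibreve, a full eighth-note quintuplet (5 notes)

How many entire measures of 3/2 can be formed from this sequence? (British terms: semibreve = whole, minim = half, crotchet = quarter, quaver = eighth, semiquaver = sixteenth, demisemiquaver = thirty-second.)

One bar of 3/2 = 48 thirty-second notes.
Convert each value to thirty-second notes: semibreve = 32; dotted crotchet = 12; quaver = 4; dotted semiquaver = 3; dotted semiquaver = 3; dotted crotchet = 12; dotted quaver = 6; semibreve = 32; semibreve = 32; a full eighth-note quintuplet (5 notes) (five quintuplet eighths span one half) = 16.
Sum: 32 + 12 + 4 + 3 + 3 + 12 + 6 + 32 + 32 + 16 = 152.
152 ÷ 48 = 3 complete bars with 8 left over.

3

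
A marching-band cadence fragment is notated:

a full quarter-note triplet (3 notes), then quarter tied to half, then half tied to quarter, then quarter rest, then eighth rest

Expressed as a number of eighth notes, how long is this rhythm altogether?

19

Working in eighth notes: a full quarter-note triplet (3 notes) (three triplet quarters span one half) = 4; quarter tied to half (quarter + half) = 6; half tied to quarter (half + quarter) = 6; quarter rest = 2; eighth rest = 1.
Total: 4 + 6 + 6 + 2 + 1 = 19 eighth notes.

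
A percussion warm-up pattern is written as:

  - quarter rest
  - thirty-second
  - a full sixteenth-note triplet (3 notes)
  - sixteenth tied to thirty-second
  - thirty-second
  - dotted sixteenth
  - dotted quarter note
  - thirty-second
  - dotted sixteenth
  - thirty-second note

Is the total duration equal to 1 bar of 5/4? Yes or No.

No

One bar of 5/4 = 40 thirty-second notes.
In thirty-second notes: quarter rest = 8; thirty-second = 1; a full sixteenth-note triplet (3 notes) (three triplet sixteenths span one eighth) = 4; sixteenth tied to thirty-second (sixteenth + thirty-second) = 3; thirty-second = 1; dotted sixteenth = 3; dotted quarter note = 12; thirty-second = 1; dotted sixteenth = 3; thirty-second note = 1.
Adding: 8 + 1 + 4 + 3 + 1 + 3 + 12 + 1 + 3 + 1 = 37.
37 falls short of 40, so the answer is No.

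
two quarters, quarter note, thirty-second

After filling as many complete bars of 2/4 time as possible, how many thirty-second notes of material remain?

One bar of 2/4 = 16 thirty-second notes.
Working in thirty-second notes: quarter = 8; quarter = 8; quarter note = 8; thirty-second = 1.
Adding: 8 + 8 + 8 + 1 = 25.
25 ÷ 16 = 1 complete bar with 9 thirty-second notes remaining.

9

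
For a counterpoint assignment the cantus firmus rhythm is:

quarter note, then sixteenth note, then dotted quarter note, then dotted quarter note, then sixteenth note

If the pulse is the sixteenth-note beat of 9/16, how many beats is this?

One sixteenth-note beat = 2 thirty-second notes.
Express everything in thirty-second notes: quarter note = 8; sixteenth note = 2; dotted quarter note = 12; dotted quarter note = 12; sixteenth note = 2.
Total: 8 + 2 + 12 + 12 + 2 = 36.
36 ÷ 2 = 18 beats.

18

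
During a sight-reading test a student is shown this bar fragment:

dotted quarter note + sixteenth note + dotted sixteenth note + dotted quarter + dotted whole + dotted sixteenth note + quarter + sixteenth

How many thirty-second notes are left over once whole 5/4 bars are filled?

10

One bar of 5/4 = 40 thirty-second notes.
Express everything in thirty-second notes: dotted quarter note = 12; sixteenth note = 2; dotted sixteenth note = 3; dotted quarter = 12; dotted whole = 48; dotted sixteenth note = 3; quarter = 8; sixteenth = 2.
Total: 12 + 2 + 3 + 12 + 48 + 3 + 8 + 2 = 90.
90 ÷ 40 = 2 complete bars with 10 thirty-second notes remaining.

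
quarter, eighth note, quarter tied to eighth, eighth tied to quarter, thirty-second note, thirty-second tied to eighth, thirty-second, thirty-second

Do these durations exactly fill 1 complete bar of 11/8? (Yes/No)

Yes

One bar of 11/8 = 44 thirty-second notes.
In thirty-second notes: quarter = 8; eighth note = 4; quarter tied to eighth (quarter + eighth) = 12; eighth tied to quarter (eighth + quarter) = 12; thirty-second note = 1; thirty-second tied to eighth (thirty-second + eighth) = 5; thirty-second = 1; thirty-second = 1.
Sum: 8 + 4 + 12 + 12 + 1 + 5 + 1 + 1 = 44.
44 equals 44, so the answer is Yes.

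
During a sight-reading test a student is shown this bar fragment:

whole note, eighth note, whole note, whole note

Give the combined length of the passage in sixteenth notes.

50

Working in sixteenth notes: whole note = 16; eighth note = 2; whole note = 16; whole note = 16.
Adding: 16 + 2 + 16 + 16 = 50 sixteenth notes.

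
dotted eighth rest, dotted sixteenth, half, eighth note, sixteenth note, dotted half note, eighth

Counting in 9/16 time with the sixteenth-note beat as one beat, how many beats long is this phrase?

29.5

One sixteenth-note beat = 2 thirty-second notes.
Convert each value to thirty-second notes: dotted eighth rest = 6; dotted sixteenth = 3; half = 16; eighth note = 4; sixteenth note = 2; dotted half note = 24; eighth = 4.
Adding: 6 + 3 + 16 + 4 + 2 + 24 + 4 = 59.
59 ÷ 2 = 29.5 beats.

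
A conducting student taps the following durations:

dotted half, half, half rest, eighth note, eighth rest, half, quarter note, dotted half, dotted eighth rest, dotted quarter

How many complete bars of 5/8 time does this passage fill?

One bar of 5/8 = 10 sixteenth notes.
Each duration in sixteenth notes: dotted half = 12; half = 8; half rest = 8; eighth note = 2; eighth rest = 2; half = 8; quarter note = 4; dotted half = 12; dotted eighth rest = 3; dotted quarter = 6.
Altogether 12 + 8 + 8 + 2 + 2 + 8 + 4 + 12 + 3 + 6 = 65.
65 ÷ 10 = 6 complete bars with 5 left over.

6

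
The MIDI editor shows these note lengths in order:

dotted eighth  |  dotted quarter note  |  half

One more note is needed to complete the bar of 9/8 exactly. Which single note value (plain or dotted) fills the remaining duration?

The bar of 9/8 = 18 sixteenth notes.
Express everything in sixteenth notes: dotted eighth = 3; dotted quarter note = 6; half = 8.
Altogether 3 + 6 + 8 = 17.
Remaining: 18 − 17 = 1 sixteenth note, which is a sixteenth note.

sixteenth note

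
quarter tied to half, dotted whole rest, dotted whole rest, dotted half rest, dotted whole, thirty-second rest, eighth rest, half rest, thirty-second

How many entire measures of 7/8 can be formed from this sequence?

7

One bar of 7/8 = 28 thirty-second notes.
Express everything in thirty-second notes: quarter tied to half (quarter + half) = 24; dotted whole rest = 48; dotted whole rest = 48; dotted half rest = 24; dotted whole = 48; thirty-second rest = 1; eighth rest = 4; half rest = 16; thirty-second = 1.
Sum: 24 + 48 + 48 + 24 + 48 + 1 + 4 + 16 + 1 = 214.
214 ÷ 28 = 7 complete bars with 18 left over.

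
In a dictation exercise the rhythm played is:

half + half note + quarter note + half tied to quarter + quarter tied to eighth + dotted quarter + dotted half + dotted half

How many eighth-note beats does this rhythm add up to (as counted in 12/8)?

One eighth-note beat = 2 sixteenth notes.
Each duration in sixteenth notes: half = 8; half note = 8; quarter note = 4; half tied to quarter (half + quarter) = 12; quarter tied to eighth (quarter + eighth) = 6; dotted quarter = 6; dotted half = 12; dotted half = 12.
Altogether 8 + 8 + 4 + 12 + 6 + 6 + 12 + 12 = 68.
68 ÷ 2 = 34 beats.

34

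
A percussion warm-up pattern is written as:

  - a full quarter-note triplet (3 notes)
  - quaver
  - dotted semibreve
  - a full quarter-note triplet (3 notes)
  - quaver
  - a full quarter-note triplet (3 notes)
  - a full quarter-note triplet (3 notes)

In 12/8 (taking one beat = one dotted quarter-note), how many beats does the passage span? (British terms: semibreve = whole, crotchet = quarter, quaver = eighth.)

10

One dotted quarter-note beat = 3 eighth notes.
Express everything in eighth notes: a full quarter-note triplet (3 notes) (three triplet quarters span one half) = 4; quaver = 1; dotted semibreve = 12; a full quarter-note triplet (3 notes) (three triplet quarters span one half) = 4; quaver = 1; a full quarter-note triplet (3 notes) (three triplet quarters span one half) = 4; a full quarter-note triplet (3 notes) (three triplet quarters span one half) = 4.
Adding: 4 + 1 + 12 + 4 + 1 + 4 + 4 = 30.
30 ÷ 3 = 10 beats.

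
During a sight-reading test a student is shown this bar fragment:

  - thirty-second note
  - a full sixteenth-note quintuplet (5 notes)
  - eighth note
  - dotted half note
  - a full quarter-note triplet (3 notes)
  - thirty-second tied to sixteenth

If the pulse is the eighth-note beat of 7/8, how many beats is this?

14

One eighth-note beat = 4 thirty-second notes.
In thirty-second notes: thirty-second note = 1; a full sixteenth-note quintuplet (5 notes) (five quintuplet sixteenths span one quarter) = 8; eighth note = 4; dotted half note = 24; a full quarter-note triplet (3 notes) (three triplet quarters span one half) = 16; thirty-second tied to sixteenth (thirty-second + sixteenth) = 3.
Total: 1 + 8 + 4 + 24 + 16 + 3 = 56.
56 ÷ 4 = 14 beats.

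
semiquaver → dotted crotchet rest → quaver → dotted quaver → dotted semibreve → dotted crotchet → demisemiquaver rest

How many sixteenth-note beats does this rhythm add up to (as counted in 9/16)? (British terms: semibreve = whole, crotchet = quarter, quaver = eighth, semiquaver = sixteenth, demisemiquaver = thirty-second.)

One sixteenth-note beat = 2 thirty-second notes.
In thirty-second notes: semiquaver = 2; dotted crotchet rest = 12; quaver = 4; dotted quaver = 6; dotted semibreve = 48; dotted crotchet = 12; demisemiquaver rest = 1.
Sum: 2 + 12 + 4 + 6 + 48 + 12 + 1 = 85.
85 ÷ 2 = 42.5 beats.

42.5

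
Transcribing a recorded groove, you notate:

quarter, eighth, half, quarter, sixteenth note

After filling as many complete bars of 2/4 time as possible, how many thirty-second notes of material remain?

One bar of 2/4 = 8 sixteenth notes.
Each duration in sixteenth notes: quarter = 4; eighth = 2; half = 8; quarter = 4; sixteenth note = 1.
Sum: 4 + 2 + 8 + 4 + 1 = 19.
19 ÷ 8 = 2 complete bars with 3 sixteenth notes remaining = 6 thirty-second notes.

6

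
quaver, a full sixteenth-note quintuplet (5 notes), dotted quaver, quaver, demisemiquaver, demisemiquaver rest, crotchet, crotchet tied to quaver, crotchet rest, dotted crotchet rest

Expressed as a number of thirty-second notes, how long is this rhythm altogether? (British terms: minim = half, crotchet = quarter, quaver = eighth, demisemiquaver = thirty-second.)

64

Express everything in thirty-second notes: quaver = 4; a full sixteenth-note quintuplet (5 notes) (five quintuplet sixteenths span one quarter) = 8; dotted quaver = 6; quaver = 4; demisemiquaver = 1; demisemiquaver rest = 1; crotchet = 8; crotchet tied to quaver (crotchet + quaver) = 12; crotchet rest = 8; dotted crotchet rest = 12.
Altogether 4 + 8 + 6 + 4 + 1 + 1 + 8 + 12 + 8 + 12 = 64 thirty-second notes.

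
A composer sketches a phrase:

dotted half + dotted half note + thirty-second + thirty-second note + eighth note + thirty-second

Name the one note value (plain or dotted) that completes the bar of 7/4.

thirty-second note

The bar of 7/4 = 56 thirty-second notes.
Express everything in thirty-second notes: dotted half = 24; dotted half note = 24; thirty-second = 1; thirty-second note = 1; eighth note = 4; thirty-second = 1.
Total: 24 + 24 + 1 + 1 + 4 + 1 = 55.
Remaining: 56 − 55 = 1 thirty-second note, which is a thirty-second note.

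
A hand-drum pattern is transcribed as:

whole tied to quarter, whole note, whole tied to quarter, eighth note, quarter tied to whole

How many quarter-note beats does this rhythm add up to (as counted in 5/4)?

One quarter-note beat = 2 eighth notes.
Express everything in eighth notes: whole tied to quarter (whole + quarter) = 10; whole note = 8; whole tied to quarter (whole + quarter) = 10; eighth note = 1; quarter tied to whole (quarter + whole) = 10.
Sum: 10 + 8 + 10 + 1 + 10 = 39.
39 ÷ 2 = 19.5 beats.

19.5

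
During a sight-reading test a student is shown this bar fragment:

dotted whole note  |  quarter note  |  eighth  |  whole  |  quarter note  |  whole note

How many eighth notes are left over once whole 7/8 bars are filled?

One bar of 7/8 = 7 eighth notes.
Convert each value to eighth notes: dotted whole note = 12; quarter note = 2; eighth = 1; whole = 8; quarter note = 2; whole note = 8.
Adding: 12 + 2 + 1 + 8 + 2 + 8 = 33.
33 ÷ 7 = 4 complete bars with 5 eighth notes remaining.

5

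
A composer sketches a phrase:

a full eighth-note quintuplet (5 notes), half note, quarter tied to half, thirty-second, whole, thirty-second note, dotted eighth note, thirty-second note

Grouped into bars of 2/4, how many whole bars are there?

One bar of 2/4 = 16 thirty-second notes.
Each duration in thirty-second notes: a full eighth-note quintuplet (5 notes) (five quintuplet eighths span one half) = 16; half note = 16; quarter tied to half (quarter + half) = 24; thirty-second = 1; whole = 32; thirty-second note = 1; dotted eighth note = 6; thirty-second note = 1.
Adding: 16 + 16 + 24 + 1 + 32 + 1 + 6 + 1 = 97.
97 ÷ 16 = 6 complete bars with 1 left over.

6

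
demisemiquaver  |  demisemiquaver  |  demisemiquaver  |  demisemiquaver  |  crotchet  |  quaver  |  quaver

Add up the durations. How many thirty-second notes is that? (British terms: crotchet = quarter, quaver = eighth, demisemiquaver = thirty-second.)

20

Working in thirty-second notes: demisemiquaver = 1; demisemiquaver = 1; demisemiquaver = 1; demisemiquaver = 1; crotchet = 8; quaver = 4; quaver = 4.
Sum: 1 + 1 + 1 + 1 + 8 + 4 + 4 = 20 thirty-second notes.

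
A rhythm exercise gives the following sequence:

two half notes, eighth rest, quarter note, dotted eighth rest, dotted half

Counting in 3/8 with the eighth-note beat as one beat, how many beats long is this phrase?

One eighth-note beat = 2 sixteenth notes.
Each duration in sixteenth notes: half note = 8; half note = 8; eighth rest = 2; quarter note = 4; dotted eighth rest = 3; dotted half = 12.
Altogether 8 + 8 + 2 + 4 + 3 + 12 = 37.
37 ÷ 2 = 18.5 beats.

18.5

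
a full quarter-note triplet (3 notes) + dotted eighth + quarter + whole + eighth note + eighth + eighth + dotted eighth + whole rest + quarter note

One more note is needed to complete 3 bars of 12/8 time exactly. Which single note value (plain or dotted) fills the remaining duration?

3 bars of 12/8 = 72 sixteenth notes.
Convert each value to sixteenth notes: a full quarter-note triplet (3 notes) (three triplet quarters span one half) = 8; dotted eighth = 3; quarter = 4; whole = 16; eighth note = 2; eighth = 2; eighth = 2; dotted eighth = 3; whole rest = 16; quarter note = 4.
Altogether 8 + 3 + 4 + 16 + 2 + 2 + 2 + 3 + 16 + 4 = 60.
Remaining: 72 − 60 = 12 sixteenth notes, which is a dotted half note.

dotted half note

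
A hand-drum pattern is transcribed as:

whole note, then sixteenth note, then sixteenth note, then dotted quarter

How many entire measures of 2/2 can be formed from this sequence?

1

One bar of 2/2 = 16 sixteenth notes.
Express everything in sixteenth notes: whole note = 16; sixteenth note = 1; sixteenth note = 1; dotted quarter = 6.
Adding: 16 + 1 + 1 + 6 = 24.
24 ÷ 16 = 1 complete bar with 8 left over.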